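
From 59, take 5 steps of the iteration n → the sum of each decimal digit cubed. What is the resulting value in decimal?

59 → 5³ + 9³ = 125 + 729 = 854
854 → 8³ + 5³ + 4³ = 512 + 125 + 64 = 701
701 → 7³ + 0³ + 1³ = 343 + 0 + 1 = 344
344 → 3³ + 4³ + 4³ = 27 + 64 + 64 = 155
155 → 1³ + 5³ + 5³ = 1 + 125 + 125 = 251

251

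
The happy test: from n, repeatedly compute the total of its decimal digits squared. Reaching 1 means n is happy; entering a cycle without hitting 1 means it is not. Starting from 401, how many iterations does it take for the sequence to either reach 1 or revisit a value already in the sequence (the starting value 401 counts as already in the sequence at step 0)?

401 → 4² + 0² + 1² = 17
17 → 1² + 7² = 50
50 → 5² + 0² = 25
25 → 2² + 5² = 29
29 → 2² + 9² = 85
85 → 8² + 5² = 89
89 → 8² + 9² = 145
145 → 1² + 4² + 5² = 42
42 → 4² + 2² = 20
20 → 2² + 0² = 4
4 → 4² = 16
16 → 1² + 6² = 37
37 → 3² + 7² = 58
58 → 5² + 8² = 89  — 89 repeats.
That took 14 steps.

14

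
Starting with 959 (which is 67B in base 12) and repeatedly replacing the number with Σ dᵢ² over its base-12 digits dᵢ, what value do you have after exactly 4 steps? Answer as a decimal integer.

25

959 = (6,7,11)_12 → 6² + 7² + 11² = 206
206 = (1,5,2)_12 → 1² + 5² + 2² = 30
30 = (2,6)_12 → 2² + 6² = 40
40 = (3,4)_12 → 3² + 4² = 25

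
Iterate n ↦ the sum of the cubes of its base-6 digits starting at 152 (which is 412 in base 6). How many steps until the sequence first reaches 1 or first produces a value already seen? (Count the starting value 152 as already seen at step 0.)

152 = (4,1,2)_6 → 4³ + 1³ + 2³ = 64 + 1 + 8 = 73
73 = (2,0,1)_6 → 2³ + 0³ + 1³ = 8 + 0 + 1 = 9
9 = (1,3)_6 → 1³ + 3³ = 1 + 27 = 28
28 = (4,4)_6 → 4³ + 4³ = 64 + 64 = 128
128 = (3,3,2)_6 → 3³ + 3³ + 2³ = 27 + 27 + 8 = 62
62 = (1,4,2)_6 → 1³ + 4³ + 2³ = 1 + 64 + 8 = 73  — 73 repeats.
That took 6 steps.

6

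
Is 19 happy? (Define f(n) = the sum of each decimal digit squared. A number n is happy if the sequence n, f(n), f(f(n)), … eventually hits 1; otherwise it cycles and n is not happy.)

happy

19 → 1² + 9² = 82
82 → 8² + 2² = 68
68 → 6² + 8² = 100
100 → 1² + 0² + 0² = 1  — reached 1.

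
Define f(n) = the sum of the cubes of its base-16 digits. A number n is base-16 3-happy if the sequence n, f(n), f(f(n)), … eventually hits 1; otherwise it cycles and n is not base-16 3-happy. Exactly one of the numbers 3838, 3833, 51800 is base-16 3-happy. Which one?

3838: 3838 → 8863 → 4120 → 514 → 16 → 1  — reaches 1 (base-16 3-happy)
3833: 3833 → 6848 → 2729 → 2729  — repeats 2729 (not base-16 3-happy)
51800: 51800 → 3365 → 2330 → 1730 → 1952 → 1343 → 3527 → 4268 → 2729 → 2729  — repeats 2729 (not base-16 3-happy)

3838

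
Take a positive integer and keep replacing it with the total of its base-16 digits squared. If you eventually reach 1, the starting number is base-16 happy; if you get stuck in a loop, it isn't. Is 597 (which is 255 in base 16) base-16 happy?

not base-16 happy

597 = (2,5,5)_16 → 54
54 = (3,6)_16 → 45
45 = (2,13)_16 → 173
173 = (10,13)_16 → 269
269 = (1,0,13)_16 → 170
170 = (10,10)_16 → 200
200 = (12,8)_16 → 208
208 = (13,0)_16 → 169
169 = (10,9)_16 → 181
181 = (11,5)_16 → 146
146 = (9,2)_16 → 85
85 = (5,5)_16 → 50
50 = (3,2)_16 → 13
13 = (13)_16 → 169  — 169 already seen; the sequence cycles without reaching 1.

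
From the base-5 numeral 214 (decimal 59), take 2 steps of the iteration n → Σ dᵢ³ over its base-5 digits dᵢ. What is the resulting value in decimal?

59 = (2,1,4)_5 → 2³ + 1³ + 4³ = 73
73 = (2,4,3)_5 → 2³ + 4³ + 3³ = 99

99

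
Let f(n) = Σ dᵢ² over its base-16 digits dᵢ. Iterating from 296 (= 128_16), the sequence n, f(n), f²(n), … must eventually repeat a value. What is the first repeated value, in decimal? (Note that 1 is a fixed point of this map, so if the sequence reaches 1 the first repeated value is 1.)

296 = (1,2,8)_16 → 1² + 2² + 8² = 69
69 = (4,5)_16 → 4² + 5² = 41
41 = (2,9)_16 → 2² + 9² = 85
85 = (5,5)_16 → 5² + 5² = 50
50 = (3,2)_16 → 3² + 2² = 13
13 = (13)_16 → 13² = 169
169 = (10,9)_16 → 10² + 9² = 181
181 = (11,5)_16 → 11² + 5² = 146
146 = (9,2)_16 → 9² + 2² = 85  — 85 already appeared earlier.

85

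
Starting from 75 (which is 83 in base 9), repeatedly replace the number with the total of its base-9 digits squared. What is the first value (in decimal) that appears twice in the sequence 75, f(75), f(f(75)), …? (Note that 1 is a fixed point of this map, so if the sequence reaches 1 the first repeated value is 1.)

75 = (8,3)_9 → 8² + 3² = 64 + 9 = 73
73 = (8,1)_9 → 8² + 1² = 64 + 1 = 65
65 = (7,2)_9 → 7² + 2² = 49 + 4 = 53
53 = (5,8)_9 → 5² + 8² = 25 + 64 = 89
89 = (1,0,8)_9 → 1² + 0² + 8² = 1 + 0 + 64 = 65  — 65 already appeared earlier.

65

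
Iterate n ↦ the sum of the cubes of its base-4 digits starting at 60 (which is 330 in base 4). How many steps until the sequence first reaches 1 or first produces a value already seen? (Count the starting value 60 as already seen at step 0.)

60 = (3,3,0)_4 → 3³ + 3³ + 0³ = 54
54 = (3,1,2)_4 → 3³ + 1³ + 2³ = 36
36 = (2,1,0)_4 → 2³ + 1³ + 0³ = 9
9 = (2,1)_4 → 2³ + 1³ = 9  — 9 repeats.
That took 4 steps.

4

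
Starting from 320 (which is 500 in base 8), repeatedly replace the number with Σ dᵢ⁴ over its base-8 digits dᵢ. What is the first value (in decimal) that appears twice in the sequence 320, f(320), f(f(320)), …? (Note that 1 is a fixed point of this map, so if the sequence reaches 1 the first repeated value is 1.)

256

320 = (5,0,0)_8 → 5⁴ + 0⁴ + 0⁴ = 625 + 0 + 0 = 625
625 = (1,1,6,1)_8 → 1⁴ + 1⁴ + 6⁴ + 1⁴ = 1 + 1 + 1296 + 1 = 1299
1299 = (2,4,2,3)_8 → 2⁴ + 4⁴ + 2⁴ + 3⁴ = 16 + 256 + 16 + 81 = 369
369 = (5,6,1)_8 → 5⁴ + 6⁴ + 1⁴ = 625 + 1296 + 1 = 1922
1922 = (3,6,0,2)_8 → 3⁴ + 6⁴ + 0⁴ + 2⁴ = 81 + 1296 + 0 + 16 = 1393
1393 = (2,5,6,1)_8 → 2⁴ + 5⁴ + 6⁴ + 1⁴ = 16 + 625 + 1296 + 1 = 1938
1938 = (3,6,2,2)_8 → 3⁴ + 6⁴ + 2⁴ + 2⁴ = 81 + 1296 + 16 + 16 = 1409
1409 = (2,6,0,1)_8 → 2⁴ + 6⁴ + 0⁴ + 1⁴ = 16 + 1296 + 0 + 1 = 1313
1313 = (2,4,4,1)_8 → 2⁴ + 4⁴ + 4⁴ + 1⁴ = 16 + 256 + 256 + 1 = 529
529 = (1,0,2,1)_8 → 1⁴ + 0⁴ + 2⁴ + 1⁴ = 1 + 0 + 16 + 1 = 18
18 = (2,2)_8 → 2⁴ + 2⁴ = 16 + 16 = 32
32 = (4,0)_8 → 4⁴ + 0⁴ = 256 + 0 = 256
256 = (4,0,0)_8 → 4⁴ + 0⁴ + 0⁴ = 256 + 0 + 0 = 256  — 256 already appeared earlier.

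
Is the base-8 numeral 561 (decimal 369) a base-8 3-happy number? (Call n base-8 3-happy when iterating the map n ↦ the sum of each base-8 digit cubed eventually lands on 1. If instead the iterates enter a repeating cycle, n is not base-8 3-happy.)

not base-8 3-happy

369 = (5,6,1)_8 → 5³ + 6³ + 1³ = 125 + 216 + 1 = 342
342 = (5,2,6)_8 → 5³ + 2³ + 6³ = 125 + 8 + 216 = 349
349 = (5,3,5)_8 → 5³ + 3³ + 5³ = 125 + 27 + 125 = 277
277 = (4,2,5)_8 → 4³ + 2³ + 5³ = 64 + 8 + 125 = 197
197 = (3,0,5)_8 → 3³ + 0³ + 5³ = 27 + 0 + 125 = 152
152 = (2,3,0)_8 → 2³ + 3³ + 0³ = 8 + 27 + 0 = 35
35 = (4,3)_8 → 4³ + 3³ = 64 + 27 = 91
91 = (1,3,3)_8 → 1³ + 3³ + 3³ = 1 + 27 + 27 = 55
55 = (6,7)_8 → 6³ + 7³ = 216 + 343 = 559
559 = (1,0,5,7)_8 → 1³ + 0³ + 5³ + 7³ = 1 + 0 + 125 + 343 = 469
469 = (7,2,5)_8 → 7³ + 2³ + 5³ = 343 + 8 + 125 = 476
476 = (7,3,4)_8 → 7³ + 3³ + 4³ = 343 + 27 + 64 = 434
434 = (6,6,2)_8 → 6³ + 6³ + 2³ = 216 + 216 + 8 = 440
440 = (6,7,0)_8 → 6³ + 7³ + 0³ = 216 + 343 + 0 = 559  — 559 already seen; the sequence cycles without reaching 1.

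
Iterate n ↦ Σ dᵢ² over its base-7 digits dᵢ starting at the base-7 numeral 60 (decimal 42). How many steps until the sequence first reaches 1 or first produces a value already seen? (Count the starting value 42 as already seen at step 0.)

6

42 = (6,0)_7 → 36
36 = (5,1)_7 → 26
26 = (3,5)_7 → 34
34 = (4,6)_7 → 52
52 = (1,0,3)_7 → 10
10 = (1,3)_7 → 10  — 10 repeats.
That took 6 steps.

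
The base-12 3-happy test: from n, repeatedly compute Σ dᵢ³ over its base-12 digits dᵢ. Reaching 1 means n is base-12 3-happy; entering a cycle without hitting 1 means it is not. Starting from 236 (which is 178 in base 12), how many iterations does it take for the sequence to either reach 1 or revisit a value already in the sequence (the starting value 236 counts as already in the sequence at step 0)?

4

236 = (1,7,8)_12 → 1³ + 7³ + 8³ = 856
856 = (5,11,4)_12 → 5³ + 11³ + 4³ = 1520
1520 = (10,6,8)_12 → 10³ + 6³ + 8³ = 1728
1728 = (1,0,0,0)_12 → 1³ + 0³ + 0³ + 0³ = 1  — reached 1.
That took 4 steps.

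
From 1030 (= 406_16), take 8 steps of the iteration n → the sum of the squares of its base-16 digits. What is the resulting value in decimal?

1030 = (4,0,6)_16 → 4² + 0² + 6² = 52
52 = (3,4)_16 → 3² + 4² = 25
25 = (1,9)_16 → 1² + 9² = 82
82 = (5,2)_16 → 5² + 2² = 29
29 = (1,13)_16 → 1² + 13² = 170
170 = (10,10)_16 → 10² + 10² = 200
200 = (12,8)_16 → 12² + 8² = 208
208 = (13,0)_16 → 13² + 0² = 169

169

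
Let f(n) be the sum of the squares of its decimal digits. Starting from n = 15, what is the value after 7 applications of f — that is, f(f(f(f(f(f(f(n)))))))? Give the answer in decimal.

15 → 1² + 5² = 26
26 → 2² + 6² = 40
40 → 4² + 0² = 16
16 → 1² + 6² = 37
37 → 3² + 7² = 58
58 → 5² + 8² = 89
89 → 8² + 9² = 145

145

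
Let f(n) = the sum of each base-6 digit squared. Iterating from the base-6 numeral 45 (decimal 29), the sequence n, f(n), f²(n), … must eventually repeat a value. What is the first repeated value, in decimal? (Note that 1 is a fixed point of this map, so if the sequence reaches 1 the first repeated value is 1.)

29 = (4,5)_6 → 41
41 = (1,0,5)_6 → 26
26 = (4,2)_6 → 20
20 = (3,2)_6 → 13
13 = (2,1)_6 → 5
5 = (5)_6 → 25
25 = (4,1)_6 → 17
17 = (2,5)_6 → 29  — 29 already appeared earlier.

29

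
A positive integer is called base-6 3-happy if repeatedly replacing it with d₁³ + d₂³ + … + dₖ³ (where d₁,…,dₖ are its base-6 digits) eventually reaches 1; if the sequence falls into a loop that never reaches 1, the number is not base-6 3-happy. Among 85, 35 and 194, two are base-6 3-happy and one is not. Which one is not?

85: 85 → 17 → 133 → 92 → 43 → 3 → 27 → 91 → 36 → 1  — reaches 1 (base-6 3-happy)
35: 35 → 250 → 190 → 190  — repeats 190 (not base-6 3-happy)
194: 194 → 141 → 179 → 314 → 81 → 36 → 1  — reaches 1 (base-6 3-happy)

35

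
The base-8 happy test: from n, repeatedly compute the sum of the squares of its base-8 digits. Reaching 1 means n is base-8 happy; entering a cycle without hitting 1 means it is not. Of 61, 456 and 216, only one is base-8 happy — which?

216

61: 61 → 74 → 6 → 36 → 32 → 16 → 4 → 16  — repeats 16 (not base-8 happy)
456: 456 → 50 → 40 → 25 → 10 → 5 → 25  — repeats 25 (not base-8 happy)
216: 216 → 18 → 8 → 1  — reaches 1 (base-8 happy)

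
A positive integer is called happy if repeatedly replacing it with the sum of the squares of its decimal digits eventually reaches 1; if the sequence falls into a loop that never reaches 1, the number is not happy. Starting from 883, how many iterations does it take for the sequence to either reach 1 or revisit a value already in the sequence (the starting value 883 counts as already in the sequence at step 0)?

12

883 → 8² + 8² + 3² = 64 + 64 + 9 = 137
137 → 1² + 3² + 7² = 1 + 9 + 49 = 59
59 → 5² + 9² = 25 + 81 = 106
106 → 1² + 0² + 6² = 1 + 0 + 36 = 37
37 → 3² + 7² = 9 + 49 = 58
58 → 5² + 8² = 25 + 64 = 89
89 → 8² + 9² = 64 + 81 = 145
145 → 1² + 4² + 5² = 1 + 16 + 25 = 42
42 → 4² + 2² = 16 + 4 = 20
20 → 2² + 0² = 4 + 0 = 4
4 → 4² = 16
16 → 1² + 6² = 1 + 36 = 37  — 37 repeats.
That took 12 steps.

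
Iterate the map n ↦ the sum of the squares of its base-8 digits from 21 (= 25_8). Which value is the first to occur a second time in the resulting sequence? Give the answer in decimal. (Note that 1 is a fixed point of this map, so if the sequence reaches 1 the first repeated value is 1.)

20

21 = (2,5)_8 → 2² + 5² = 29
29 = (3,5)_8 → 3² + 5² = 34
34 = (4,2)_8 → 4² + 2² = 20
20 = (2,4)_8 → 2² + 4² = 20  — 20 already appeared earlier.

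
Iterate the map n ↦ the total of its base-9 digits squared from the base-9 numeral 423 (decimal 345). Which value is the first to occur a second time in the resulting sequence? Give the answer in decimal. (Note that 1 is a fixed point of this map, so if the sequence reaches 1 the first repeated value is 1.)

65

345 = (4,2,3)_9 → 4² + 2² + 3² = 16 + 4 + 9 = 29
29 = (3,2)_9 → 3² + 2² = 9 + 4 = 13
13 = (1,4)_9 → 1² + 4² = 1 + 16 = 17
17 = (1,8)_9 → 1² + 8² = 1 + 64 = 65
65 = (7,2)_9 → 7² + 2² = 49 + 4 = 53
53 = (5,8)_9 → 5² + 8² = 25 + 64 = 89
89 = (1,0,8)_9 → 1² + 0² + 8² = 1 + 0 + 64 = 65  — 65 already appeared earlier.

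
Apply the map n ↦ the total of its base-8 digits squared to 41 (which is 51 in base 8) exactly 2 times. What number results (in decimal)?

41 = (5,1)_8 → 5² + 1² = 26
26 = (3,2)_8 → 3² + 2² = 13

13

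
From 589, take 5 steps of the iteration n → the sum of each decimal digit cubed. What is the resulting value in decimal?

133

589 → 5³ + 8³ + 9³ = 125 + 512 + 729 = 1366
1366 → 1³ + 3³ + 6³ + 6³ = 1 + 27 + 216 + 216 = 460
460 → 4³ + 6³ + 0³ = 64 + 216 + 0 = 280
280 → 2³ + 8³ + 0³ = 8 + 512 + 0 = 520
520 → 5³ + 2³ + 0³ = 125 + 8 + 0 = 133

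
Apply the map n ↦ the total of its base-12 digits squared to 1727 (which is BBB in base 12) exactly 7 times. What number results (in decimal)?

1727 = (11,11,11)_12 → 11² + 11² + 11² = 363
363 = (2,6,3)_12 → 2² + 6² + 3² = 49
49 = (4,1)_12 → 4² + 1² = 17
17 = (1,5)_12 → 1² + 5² = 26
26 = (2,2)_12 → 2² + 2² = 8
8 = (8)_12 → 8² = 64
64 = (5,4)_12 → 5² + 4² = 41

41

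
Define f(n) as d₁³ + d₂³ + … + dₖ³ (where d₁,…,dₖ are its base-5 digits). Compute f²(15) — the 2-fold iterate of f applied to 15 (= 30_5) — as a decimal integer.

15 = (3,0)_5 → 3³ + 0³ = 27 + 0 = 27
27 = (1,0,2)_5 → 1³ + 0³ + 2³ = 1 + 0 + 8 = 9

9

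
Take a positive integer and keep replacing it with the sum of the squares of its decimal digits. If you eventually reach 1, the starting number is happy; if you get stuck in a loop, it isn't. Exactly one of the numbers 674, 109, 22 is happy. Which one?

109

674: 674 → 101 → 2 → 4 → 16 → 37 → 58 → 89 → 145 → 42 → 20 → 4  — repeats 4 (not happy)
109: 109 → 82 → 68 → 100 → 1  — reaches 1 (happy)
22: 22 → 8 → 64 → 52 → 29 → 85 → 89 → 145 → 42 → 20 → 4 → 16 → 37 → 58 → 89  — repeats 89 (not happy)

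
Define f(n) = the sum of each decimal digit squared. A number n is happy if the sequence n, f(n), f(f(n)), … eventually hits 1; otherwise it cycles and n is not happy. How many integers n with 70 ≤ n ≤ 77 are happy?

1

70: 70 → 49 → 97 → 130 → 10 → 1  (reaches 1)
71: 71 → 50 → 25 → 29 → 85 → 89 → 145 → 42 → 20 → 4 → 16 → 37 → 58 → 89  (repeats 89)
72: 72 → 53 → 34 → 25 → 29 → 85 → 89 → 145 → 42 → 20 → 4 → 16 → 37 → 58 → 89  (repeats 89)
73: 73 → 58 → 89 → 145 → 42 → 20 → 4 → 16 → 37 → 58  (repeats 58)
74: 74 → 65 → 61 → 37 → 58 → 89 → 145 → 42 → 20 → 4 → 16 → 37  (repeats 37)
75: 75 → 74 → 65 → 61 → 37 → 58 → 89 → 145 → 42 → 20 → 4 → 16 → 37  (repeats 37)
76: 76 → 85 → 89 → 145 → 42 → 20 → 4 → 16 → 37 → 58 → 89  (repeats 89)
77: 77 → 98 → 145 → 42 → 20 → 4 → 16 → 37 → 58 → 89 → 145  (repeats 145)
happy: 70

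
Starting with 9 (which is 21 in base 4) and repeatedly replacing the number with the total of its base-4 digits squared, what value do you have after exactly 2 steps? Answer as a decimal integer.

2

9 = (2,1)_4 → 2² + 1² = 5
5 = (1,1)_4 → 1² + 1² = 2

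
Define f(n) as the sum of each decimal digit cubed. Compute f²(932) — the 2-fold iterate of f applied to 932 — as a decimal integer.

932 → 9³ + 3³ + 2³ = 764
764 → 7³ + 6³ + 4³ = 623

623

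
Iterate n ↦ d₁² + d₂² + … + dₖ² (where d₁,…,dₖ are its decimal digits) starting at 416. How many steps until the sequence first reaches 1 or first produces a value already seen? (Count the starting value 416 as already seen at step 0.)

416 → 4² + 1² + 6² = 16 + 1 + 36 = 53
53 → 5² + 3² = 25 + 9 = 34
34 → 3² + 4² = 9 + 16 = 25
25 → 2² + 5² = 4 + 25 = 29
29 → 2² + 9² = 4 + 81 = 85
85 → 8² + 5² = 64 + 25 = 89
89 → 8² + 9² = 64 + 81 = 145
145 → 1² + 4² + 5² = 1 + 16 + 25 = 42
42 → 4² + 2² = 16 + 4 = 20
20 → 2² + 0² = 4 + 0 = 4
4 → 4² = 16
16 → 1² + 6² = 1 + 36 = 37
37 → 3² + 7² = 9 + 49 = 58
58 → 5² + 8² = 25 + 64 = 89  — 89 repeats.
That took 14 steps.

14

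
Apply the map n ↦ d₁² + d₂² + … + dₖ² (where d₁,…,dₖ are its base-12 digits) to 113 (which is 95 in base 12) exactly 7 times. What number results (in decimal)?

113 = (9,5)_12 → 9² + 5² = 106
106 = (8,10)_12 → 8² + 10² = 164
164 = (1,1,8)_12 → 1² + 1² + 8² = 66
66 = (5,6)_12 → 5² + 6² = 61
61 = (5,1)_12 → 5² + 1² = 26
26 = (2,2)_12 → 2² + 2² = 8
8 = (8)_12 → 8² = 64

64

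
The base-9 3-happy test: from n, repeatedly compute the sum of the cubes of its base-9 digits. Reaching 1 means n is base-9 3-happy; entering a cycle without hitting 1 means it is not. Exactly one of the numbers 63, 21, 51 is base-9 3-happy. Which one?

51

63: 63 → 343 → 73 → 513 → 243 → 27 → 27  — repeats 27 (not base-9 3-happy)
21: 21 → 35 → 539 → 853 → 409 → 189 → 35  — repeats 35 (not base-9 3-happy)
51: 51 → 341 → 577 → 345 → 99 → 9 → 1  — reaches 1 (base-9 3-happy)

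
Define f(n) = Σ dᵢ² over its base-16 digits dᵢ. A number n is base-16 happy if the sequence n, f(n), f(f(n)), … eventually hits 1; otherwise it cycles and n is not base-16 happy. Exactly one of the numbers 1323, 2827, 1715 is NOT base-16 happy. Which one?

2827

1323: 1323 → 150 → 117 → 74 → 116 → 65 → 17 → 2 → 4 → 16 → 1  — reaches 1 (base-16 happy)
2827: 2827 → 242 → 229 → 221 → 338 → 30 → 197 → 169 → 181 → 146 → 85 → 50 → 13 → 169  — repeats 169 (not base-16 happy)
1715: 1715 → 166 → 136 → 128 → 64 → 16 → 1  — reaches 1 (base-16 happy)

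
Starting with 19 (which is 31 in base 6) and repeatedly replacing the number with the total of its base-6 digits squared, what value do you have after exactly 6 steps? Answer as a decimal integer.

19 = (3,1)_6 → 3² + 1² = 10
10 = (1,4)_6 → 1² + 4² = 17
17 = (2,5)_6 → 2² + 5² = 29
29 = (4,5)_6 → 4² + 5² = 41
41 = (1,0,5)_6 → 1² + 0² + 5² = 26
26 = (4,2)_6 → 4² + 2² = 20

20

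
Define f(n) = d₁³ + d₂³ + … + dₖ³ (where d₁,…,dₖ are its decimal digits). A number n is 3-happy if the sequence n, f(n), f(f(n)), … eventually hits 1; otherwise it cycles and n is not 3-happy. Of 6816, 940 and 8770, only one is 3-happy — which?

8770

6816: 6816 → 945 → 918 → 1242 → 81 → 513 → 153 → 153  — repeats 153 (not 3-happy)
940: 940 → 793 → 1099 → 1459 → 919 → 1459  — repeats 1459 (not 3-happy)
8770: 8770 → 1198 → 1243 → 100 → 1  — reaches 1 (3-happy)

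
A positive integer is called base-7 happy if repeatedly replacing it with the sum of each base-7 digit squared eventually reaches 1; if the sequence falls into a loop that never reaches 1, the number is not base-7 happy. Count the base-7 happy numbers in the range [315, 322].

1

315: 315 → 45 → 45  — not base-7 happy
316: 316 → 46 → 52 → 10 → 10  — not base-7 happy
317: 317 → 49 → 1  — base-7 happy
318: 318 → 54 → 26 → 34 → 52 → 10 → 10  — not base-7 happy
319: 319 → 61 → 27 → 45 → 45  — not base-7 happy
320: 320 → 70 → 10 → 10  — not base-7 happy
321: 321 → 81 → 33 → 41 → 61 → 27 → 45 → 45  — not base-7 happy
322: 322 → 52 → 10 → 10  — not base-7 happy
base-7 happy: 317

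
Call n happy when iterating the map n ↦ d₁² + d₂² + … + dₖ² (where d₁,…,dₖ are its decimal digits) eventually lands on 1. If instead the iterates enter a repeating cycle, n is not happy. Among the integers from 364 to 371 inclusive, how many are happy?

364: 364 → 61 → 37 → 58 → 89 → 145 → 42 → 20 → 4 → 16 → 37  (repeats 37)
365: 365 → 70 → 49 → 97 → 130 → 10 → 1  (reaches 1)
366: 366 → 81 → 65 → 61 → 37 → 58 → 89 → 145 → 42 → 20 → 4 → 16 → 37  (repeats 37)
367: 367 → 94 → 97 → 130 → 10 → 1  (reaches 1)
368: 368 → 109 → 82 → 68 → 100 → 1  (reaches 1)
369: 369 → 126 → 41 → 17 → 50 → 25 → 29 → 85 → 89 → 145 → 42 → 20 → 4 → 16 → 37 → 58 → 89  (repeats 89)
370: 370 → 58 → 89 → 145 → 42 → 20 → 4 → 16 → 37 → 58  (repeats 58)
371: 371 → 59 → 106 → 37 → 58 → 89 → 145 → 42 → 20 → 4 → 16 → 37  (repeats 37)
happy: 365, 367, 368

3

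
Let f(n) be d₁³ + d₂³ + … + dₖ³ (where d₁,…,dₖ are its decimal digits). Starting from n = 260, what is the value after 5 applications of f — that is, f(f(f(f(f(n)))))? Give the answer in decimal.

260 → 2³ + 6³ + 0³ = 224
224 → 2³ + 2³ + 4³ = 80
80 → 8³ + 0³ = 512
512 → 5³ + 1³ + 2³ = 134
134 → 1³ + 3³ + 4³ = 92

92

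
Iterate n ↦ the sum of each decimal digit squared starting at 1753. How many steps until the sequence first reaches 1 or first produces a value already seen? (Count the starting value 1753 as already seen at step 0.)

1753 → 1² + 7² + 5² + 3² = 84
84 → 8² + 4² = 80
80 → 8² + 0² = 64
64 → 6² + 4² = 52
52 → 5² + 2² = 29
29 → 2² + 9² = 85
85 → 8² + 5² = 89
89 → 8² + 9² = 145
145 → 1² + 4² + 5² = 42
42 → 4² + 2² = 20
20 → 2² + 0² = 4
4 → 4² = 16
16 → 1² + 6² = 37
37 → 3² + 7² = 58
58 → 5² + 8² = 89  — 89 repeats.
That took 15 steps.

15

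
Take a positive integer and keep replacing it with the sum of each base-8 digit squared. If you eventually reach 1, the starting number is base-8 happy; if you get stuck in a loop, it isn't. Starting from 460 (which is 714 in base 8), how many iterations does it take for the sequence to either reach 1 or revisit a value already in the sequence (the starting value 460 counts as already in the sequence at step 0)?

5

460 = (7,1,4)_8 → 7² + 1² + 4² = 66
66 = (1,0,2)_8 → 1² + 0² + 2² = 5
5 = (5)_8 → 5² = 25
25 = (3,1)_8 → 3² + 1² = 10
10 = (1,2)_8 → 1² + 2² = 5  — 5 repeats.
That took 5 steps.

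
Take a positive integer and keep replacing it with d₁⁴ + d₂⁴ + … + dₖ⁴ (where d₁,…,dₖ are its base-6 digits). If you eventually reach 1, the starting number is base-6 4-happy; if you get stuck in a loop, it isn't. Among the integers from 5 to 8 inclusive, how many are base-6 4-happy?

5: 5 → 625 → 658 → 338 → 114 → 82 → 273 → 164 → 353 → 963 → 609 → 978 → 338  (repeats 338)
6: 6 → 1  (reaches 1)
7: 7 → 2 → 16 → 272 → 99 → 353 → 963 → 609 → 978 → 338 → 114 → 82 → 273 → 164 → 353  (repeats 353)
8: 8 → 17 → 641 → 1522 → 259 → 4 → 256 → 258 → 3 → 81 → 98 → 288 → 17  (repeats 17)
base-6 4-happy: 6

1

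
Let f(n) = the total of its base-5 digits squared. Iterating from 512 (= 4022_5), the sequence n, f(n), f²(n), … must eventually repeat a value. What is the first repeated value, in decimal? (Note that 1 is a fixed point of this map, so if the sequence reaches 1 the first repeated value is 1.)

512 = (4,0,2,2)_5 → 24
24 = (4,4)_5 → 32
32 = (1,1,2)_5 → 6
6 = (1,1)_5 → 2
2 = (2)_5 → 4
4 = (4)_5 → 16
16 = (3,1)_5 → 10
10 = (2,0)_5 → 4  — 4 already appeared earlier.

4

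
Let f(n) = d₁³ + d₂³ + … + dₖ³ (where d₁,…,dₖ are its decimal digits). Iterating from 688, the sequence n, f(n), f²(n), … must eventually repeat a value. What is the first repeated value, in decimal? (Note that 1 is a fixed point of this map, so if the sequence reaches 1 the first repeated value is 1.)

688 → 6³ + 8³ + 8³ = 216 + 512 + 512 = 1240
1240 → 1³ + 2³ + 4³ + 0³ = 1 + 8 + 64 + 0 = 73
73 → 7³ + 3³ = 343 + 27 = 370
370 → 3³ + 7³ + 0³ = 27 + 343 + 0 = 370  — 370 already appeared earlier.

370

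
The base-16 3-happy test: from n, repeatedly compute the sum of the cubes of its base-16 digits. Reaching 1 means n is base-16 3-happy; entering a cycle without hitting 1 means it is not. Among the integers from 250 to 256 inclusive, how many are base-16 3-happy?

250: 250 → 4375 → 346 → 1126 → 496 → 3376 → 2224 → 1843 → 397 → 2710 → 1945 → 1801 → 1072 → 91 → 1456 → 1456  — not base-16 3-happy
251: 251 → 4706 → 233 → 3473 → 2927 → 4922 → 1055 → 3440 → 2540 → 5201 → 191 → 4706  — not base-16 3-happy
252: 252 → 5103 → 6147 → 540 → 1737 → 2673 → 1344 → 189 → 3528 → 4437 → 252  — not base-16 3-happy
253: 253 → 5572 → 1918 → 3430 → 2629 → 1189 → 1189  — not base-16 3-happy
254: 254 → 6119 → 3431 → 2756 → 2792 → 4256 → 1001 → 3500 → 4925 → 2252 → 3968 → 3887 → 6758 → 1433 → 1583 → 3599 → 6119  — not base-16 3-happy
255: 255 → 6750 → 3870 → 6120 → 3600 → 2745 → 3060 → 4770 → 1017 → 4131 → 36 → 72 → 576 → 72  — not base-16 3-happy
256: 256 → 1  — base-16 3-happy
base-16 3-happy: 256

1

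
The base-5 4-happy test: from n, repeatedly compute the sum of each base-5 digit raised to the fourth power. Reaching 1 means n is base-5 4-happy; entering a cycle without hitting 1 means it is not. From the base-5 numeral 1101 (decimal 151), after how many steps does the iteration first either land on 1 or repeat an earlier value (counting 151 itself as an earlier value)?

10

151 = (1,1,0,1)_5 → 1⁴ + 1⁴ + 0⁴ + 1⁴ = 1 + 1 + 0 + 1 = 3
3 = (3)_5 → 3⁴ = 81
81 = (3,1,1)_5 → 3⁴ + 1⁴ + 1⁴ = 81 + 1 + 1 = 83
83 = (3,1,3)_5 → 3⁴ + 1⁴ + 3⁴ = 81 + 1 + 81 = 163
163 = (1,1,2,3)_5 → 1⁴ + 1⁴ + 2⁴ + 3⁴ = 1 + 1 + 16 + 81 = 99
99 = (3,4,4)_5 → 3⁴ + 4⁴ + 4⁴ = 81 + 256 + 256 = 593
593 = (4,3,3,3)_5 → 4⁴ + 3⁴ + 3⁴ + 3⁴ = 256 + 81 + 81 + 81 = 499
499 = (3,4,4,4)_5 → 3⁴ + 4⁴ + 4⁴ + 4⁴ = 81 + 256 + 256 + 256 = 849
849 = (1,1,3,4,4)_5 → 1⁴ + 1⁴ + 3⁴ + 4⁴ + 4⁴ = 1 + 1 + 81 + 256 + 256 = 595
595 = (4,3,4,0)_5 → 4⁴ + 3⁴ + 4⁴ + 0⁴ = 256 + 81 + 256 + 0 = 593  — 593 repeats.
That took 10 steps.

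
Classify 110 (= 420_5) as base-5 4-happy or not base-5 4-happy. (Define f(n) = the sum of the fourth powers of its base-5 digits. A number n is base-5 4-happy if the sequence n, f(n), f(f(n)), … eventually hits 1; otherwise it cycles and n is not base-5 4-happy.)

110 = (4,2,0)_5 → 4⁴ + 2⁴ + 0⁴ = 256 + 16 + 0 = 272
272 = (2,0,4,2)_5 → 2⁴ + 0⁴ + 4⁴ + 2⁴ = 16 + 0 + 256 + 16 = 288
288 = (2,1,2,3)_5 → 2⁴ + 1⁴ + 2⁴ + 3⁴ = 16 + 1 + 16 + 81 = 114
114 = (4,2,4)_5 → 4⁴ + 2⁴ + 4⁴ = 256 + 16 + 256 = 528
528 = (4,1,0,3)_5 → 4⁴ + 1⁴ + 0⁴ + 3⁴ = 256 + 1 + 0 + 81 = 338
338 = (2,3,2,3)_5 → 2⁴ + 3⁴ + 2⁴ + 3⁴ = 16 + 81 + 16 + 81 = 194
194 = (1,2,3,4)_5 → 1⁴ + 2⁴ + 3⁴ + 4⁴ = 1 + 16 + 81 + 256 = 354
354 = (2,4,0,4)_5 → 2⁴ + 4⁴ + 0⁴ + 4⁴ = 16 + 256 + 0 + 256 = 528  — 528 already seen; the sequence cycles without reaching 1.

not base-5 4-happy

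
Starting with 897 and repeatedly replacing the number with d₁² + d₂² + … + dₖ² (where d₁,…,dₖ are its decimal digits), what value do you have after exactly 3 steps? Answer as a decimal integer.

897 → 8² + 9² + 7² = 64 + 81 + 49 = 194
194 → 1² + 9² + 4² = 1 + 81 + 16 = 98
98 → 9² + 8² = 81 + 64 = 145

145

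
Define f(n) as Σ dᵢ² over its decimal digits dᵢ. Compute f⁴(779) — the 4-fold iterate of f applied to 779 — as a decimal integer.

779 → 179
179 → 131
131 → 11
11 → 2

2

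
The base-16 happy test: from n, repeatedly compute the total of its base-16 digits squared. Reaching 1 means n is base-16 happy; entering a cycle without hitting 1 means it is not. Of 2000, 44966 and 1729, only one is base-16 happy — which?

44966

2000: 2000 → 218 → 269 → 170 → 200 → 208 → 169 → 181 → 146 → 85 → 50 → 13 → 169  — repeats 169 (not base-16 happy)
44966: 44966 → 461 → 314 → 110 → 232 → 260 → 17 → 2 → 4 → 16 → 1  — reaches 1 (base-16 happy)
1729: 1729 → 181 → 146 → 85 → 50 → 13 → 169 → 181  — repeats 181 (not base-16 happy)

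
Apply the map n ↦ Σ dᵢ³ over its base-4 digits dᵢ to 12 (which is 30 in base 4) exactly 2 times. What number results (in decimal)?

36

12 = (3,0)_4 → 3³ + 0³ = 27 + 0 = 27
27 = (1,2,3)_4 → 1³ + 2³ + 3³ = 1 + 8 + 27 = 36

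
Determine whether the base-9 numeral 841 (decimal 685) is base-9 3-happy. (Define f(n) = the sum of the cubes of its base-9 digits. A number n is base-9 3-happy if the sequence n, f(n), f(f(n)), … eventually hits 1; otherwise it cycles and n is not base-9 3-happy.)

685 = (8,4,1)_9 → 8³ + 4³ + 1³ = 512 + 64 + 1 = 577
577 = (7,1,1)_9 → 7³ + 1³ + 1³ = 343 + 1 + 1 = 345
345 = (4,2,3)_9 → 4³ + 2³ + 3³ = 64 + 8 + 27 = 99
99 = (1,2,0)_9 → 1³ + 2³ + 0³ = 1 + 8 + 0 = 9
9 = (1,0)_9 → 1³ + 0³ = 1 + 0 = 1  — reached 1.

base-9 3-happy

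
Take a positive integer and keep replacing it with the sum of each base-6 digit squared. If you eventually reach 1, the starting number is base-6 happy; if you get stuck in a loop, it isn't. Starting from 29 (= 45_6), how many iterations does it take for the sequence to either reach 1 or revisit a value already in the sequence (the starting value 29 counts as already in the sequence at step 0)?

8

29 = (4,5)_6 → 4² + 5² = 16 + 25 = 41
41 = (1,0,5)_6 → 1² + 0² + 5² = 1 + 0 + 25 = 26
26 = (4,2)_6 → 4² + 2² = 16 + 4 = 20
20 = (3,2)_6 → 3² + 2² = 9 + 4 = 13
13 = (2,1)_6 → 2² + 1² = 4 + 1 = 5
5 = (5)_6 → 5² = 25
25 = (4,1)_6 → 4² + 1² = 16 + 1 = 17
17 = (2,5)_6 → 2² + 5² = 4 + 25 = 29  — 29 repeats.
That took 8 steps.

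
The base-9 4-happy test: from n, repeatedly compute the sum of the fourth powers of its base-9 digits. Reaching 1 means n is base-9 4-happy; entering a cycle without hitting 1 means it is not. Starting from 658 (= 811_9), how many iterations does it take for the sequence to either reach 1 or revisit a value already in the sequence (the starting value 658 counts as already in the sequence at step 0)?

658 = (8,1,1)_9 → 8⁴ + 1⁴ + 1⁴ = 4096 + 1 + 1 = 4098
4098 = (5,5,5,3)_9 → 5⁴ + 5⁴ + 5⁴ + 3⁴ = 625 + 625 + 625 + 81 = 1956
1956 = (2,6,1,3)_9 → 2⁴ + 6⁴ + 1⁴ + 3⁴ = 16 + 1296 + 1 + 81 = 1394
1394 = (1,8,1,8)_9 → 1⁴ + 8⁴ + 1⁴ + 8⁴ = 1 + 4096 + 1 + 4096 = 8194
8194 = (1,2,2,1,4)_9 → 1⁴ + 2⁴ + 2⁴ + 1⁴ + 4⁴ = 1 + 16 + 16 + 1 + 256 = 290
290 = (3,5,2)_9 → 3⁴ + 5⁴ + 2⁴ = 81 + 625 + 16 = 722
722 = (8,8,2)_9 → 8⁴ + 8⁴ + 2⁴ = 4096 + 4096 + 16 = 8208
8208 = (1,2,2,3,0)_9 → 1⁴ + 2⁴ + 2⁴ + 3⁴ + 0⁴ = 1 + 16 + 16 + 81 + 0 = 114
114 = (1,3,6)_9 → 1⁴ + 3⁴ + 6⁴ = 1 + 81 + 1296 = 1378
1378 = (1,8,0,1)_9 → 1⁴ + 8⁴ + 0⁴ + 1⁴ = 1 + 4096 + 0 + 1 = 4098  — 4098 repeats.
That took 10 steps.

10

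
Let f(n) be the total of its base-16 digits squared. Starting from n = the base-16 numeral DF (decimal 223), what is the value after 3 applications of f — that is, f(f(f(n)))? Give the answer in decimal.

223 = (13,15)_16 → 394
394 = (1,8,10)_16 → 165
165 = (10,5)_16 → 125

125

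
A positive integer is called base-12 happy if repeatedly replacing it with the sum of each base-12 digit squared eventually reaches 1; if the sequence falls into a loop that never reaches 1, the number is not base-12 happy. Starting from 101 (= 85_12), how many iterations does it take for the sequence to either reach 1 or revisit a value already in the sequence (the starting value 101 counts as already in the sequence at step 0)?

101 = (8,5)_12 → 8² + 5² = 64 + 25 = 89
89 = (7,5)_12 → 7² + 5² = 49 + 25 = 74
74 = (6,2)_12 → 6² + 2² = 36 + 4 = 40
40 = (3,4)_12 → 3² + 4² = 9 + 16 = 25
25 = (2,1)_12 → 2² + 1² = 4 + 1 = 5
5 = (5)_12 → 5² = 25  — 25 repeats.
That took 6 steps.

6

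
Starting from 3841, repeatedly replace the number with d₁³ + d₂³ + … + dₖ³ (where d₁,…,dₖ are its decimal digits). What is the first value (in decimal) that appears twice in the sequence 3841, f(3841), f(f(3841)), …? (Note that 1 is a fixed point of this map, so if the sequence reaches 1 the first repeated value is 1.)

3841 → 3³ + 8³ + 4³ + 1³ = 27 + 512 + 64 + 1 = 604
604 → 6³ + 0³ + 4³ = 216 + 0 + 64 = 280
280 → 2³ + 8³ + 0³ = 8 + 512 + 0 = 520
520 → 5³ + 2³ + 0³ = 125 + 8 + 0 = 133
133 → 1³ + 3³ + 3³ = 1 + 27 + 27 = 55
55 → 5³ + 5³ = 125 + 125 = 250
250 → 2³ + 5³ + 0³ = 8 + 125 + 0 = 133  — 133 already appeared earlier.

133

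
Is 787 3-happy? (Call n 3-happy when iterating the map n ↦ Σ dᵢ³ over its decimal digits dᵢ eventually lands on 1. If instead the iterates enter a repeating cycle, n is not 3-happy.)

3-happy

787 → 7³ + 8³ + 7³ = 343 + 512 + 343 = 1198
1198 → 1³ + 1³ + 9³ + 8³ = 1 + 1 + 729 + 512 = 1243
1243 → 1³ + 2³ + 4³ + 3³ = 1 + 8 + 64 + 27 = 100
100 → 1³ + 0³ + 0³ = 1 + 0 + 0 = 1  — reached 1.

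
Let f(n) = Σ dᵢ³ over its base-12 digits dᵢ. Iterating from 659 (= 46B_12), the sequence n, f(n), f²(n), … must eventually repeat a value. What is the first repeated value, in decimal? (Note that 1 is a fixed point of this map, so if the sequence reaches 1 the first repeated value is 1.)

1

659 = (4,6,11)_12 → 1611
1611 = (11,2,3)_12 → 1366
1366 = (9,5,10)_12 → 1854
1854 = (1,0,10,6)_12 → 1217
1217 = (8,5,5)_12 → 762
762 = (5,3,6)_12 → 368
368 = (2,6,8)_12 → 736
736 = (5,1,4)_12 → 190
190 = (1,3,10)_12 → 1028
1028 = (7,1,8)_12 → 856
856 = (5,11,4)_12 → 1520
1520 = (10,6,8)_12 → 1728
1728 = (1,0,0,0)_12 → 1  — reached the fixed point 1.
1 → 1, so 1 is the first repeated value.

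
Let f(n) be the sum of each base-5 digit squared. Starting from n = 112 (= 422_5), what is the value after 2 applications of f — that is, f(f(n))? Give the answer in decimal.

32

112 = (4,2,2)_5 → 4² + 2² + 2² = 16 + 4 + 4 = 24
24 = (4,4)_5 → 4² + 4² = 16 + 16 = 32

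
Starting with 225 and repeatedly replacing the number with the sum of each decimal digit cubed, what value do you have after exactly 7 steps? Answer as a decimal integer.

225 → 2³ + 2³ + 5³ = 141
141 → 1³ + 4³ + 1³ = 66
66 → 6³ + 6³ = 432
432 → 4³ + 3³ + 2³ = 99
99 → 9³ + 9³ = 1458
1458 → 1³ + 4³ + 5³ + 8³ = 702
702 → 7³ + 0³ + 2³ = 351

351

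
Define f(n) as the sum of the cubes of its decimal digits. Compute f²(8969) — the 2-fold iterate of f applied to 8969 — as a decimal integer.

8969 → 2186
2186 → 737

737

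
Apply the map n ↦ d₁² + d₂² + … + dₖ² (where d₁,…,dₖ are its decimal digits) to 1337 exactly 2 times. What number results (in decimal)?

100

1337 → 1² + 3² + 3² + 7² = 1 + 9 + 9 + 49 = 68
68 → 6² + 8² = 36 + 64 = 100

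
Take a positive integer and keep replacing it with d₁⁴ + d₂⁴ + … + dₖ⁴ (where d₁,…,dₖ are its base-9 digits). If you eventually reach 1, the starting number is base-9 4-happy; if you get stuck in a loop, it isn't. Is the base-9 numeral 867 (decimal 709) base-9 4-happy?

709 = (8,6,7)_9 → 8⁴ + 6⁴ + 7⁴ = 4096 + 1296 + 2401 = 7793
7793 = (1,1,6,1,8)_9 → 1⁴ + 1⁴ + 6⁴ + 1⁴ + 8⁴ = 1 + 1 + 1296 + 1 + 4096 = 5395
5395 = (7,3,5,4)_9 → 7⁴ + 3⁴ + 5⁴ + 4⁴ = 2401 + 81 + 625 + 256 = 3363
3363 = (4,5,4,6)_9 → 4⁴ + 5⁴ + 4⁴ + 6⁴ = 256 + 625 + 256 + 1296 = 2433
2433 = (3,3,0,3)_9 → 3⁴ + 3⁴ + 0⁴ + 3⁴ = 81 + 81 + 0 + 81 = 243
243 = (3,0,0)_9 → 3⁴ + 0⁴ + 0⁴ = 81 + 0 + 0 = 81
81 = (1,0,0)_9 → 1⁴ + 0⁴ + 0⁴ = 1 + 0 + 0 = 1  — reached 1.

base-9 4-happy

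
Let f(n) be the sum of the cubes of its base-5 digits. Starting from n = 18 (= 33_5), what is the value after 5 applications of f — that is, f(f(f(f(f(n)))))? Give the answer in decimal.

28

18 = (3,3)_5 → 3³ + 3³ = 27 + 27 = 54
54 = (2,0,4)_5 → 2³ + 0³ + 4³ = 8 + 0 + 64 = 72
72 = (2,4,2)_5 → 2³ + 4³ + 2³ = 8 + 64 + 8 = 80
80 = (3,1,0)_5 → 3³ + 1³ + 0³ = 27 + 1 + 0 = 28
28 = (1,0,3)_5 → 1³ + 0³ + 3³ = 1 + 0 + 27 = 28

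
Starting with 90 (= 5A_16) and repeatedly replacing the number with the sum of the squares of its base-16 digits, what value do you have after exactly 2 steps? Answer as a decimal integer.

218

90 = (5,10)_16 → 5² + 10² = 25 + 100 = 125
125 = (7,13)_16 → 7² + 13² = 49 + 169 = 218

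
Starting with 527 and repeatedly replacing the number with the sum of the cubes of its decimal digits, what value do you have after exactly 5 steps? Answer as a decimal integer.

92

527 → 5³ + 2³ + 7³ = 476
476 → 4³ + 7³ + 6³ = 623
623 → 6³ + 2³ + 3³ = 251
251 → 2³ + 5³ + 1³ = 134
134 → 1³ + 3³ + 4³ = 92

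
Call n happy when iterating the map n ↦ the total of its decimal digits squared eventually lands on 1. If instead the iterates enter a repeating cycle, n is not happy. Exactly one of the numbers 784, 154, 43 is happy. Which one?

784

784: 784 → 129 → 86 → 100 → 1  — reaches 1 (happy)
154: 154 → 42 → 20 → 4 → 16 → 37 → 58 → 89 → 145 → 42  — repeats 42 (not happy)
43: 43 → 25 → 29 → 85 → 89 → 145 → 42 → 20 → 4 → 16 → 37 → 58 → 89  — repeats 89 (not happy)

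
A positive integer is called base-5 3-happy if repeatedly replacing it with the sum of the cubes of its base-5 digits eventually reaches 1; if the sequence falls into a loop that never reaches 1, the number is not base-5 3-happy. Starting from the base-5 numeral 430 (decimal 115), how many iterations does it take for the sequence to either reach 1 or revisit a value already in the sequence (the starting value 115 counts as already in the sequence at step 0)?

6

115 = (4,3,0)_5 → 4³ + 3³ + 0³ = 64 + 27 + 0 = 91
91 = (3,3,1)_5 → 3³ + 3³ + 1³ = 27 + 27 + 1 = 55
55 = (2,1,0)_5 → 2³ + 1³ + 0³ = 8 + 1 + 0 = 9
9 = (1,4)_5 → 1³ + 4³ = 1 + 64 = 65
65 = (2,3,0)_5 → 2³ + 3³ + 0³ = 8 + 27 + 0 = 35
35 = (1,2,0)_5 → 1³ + 2³ + 0³ = 1 + 8 + 0 = 9  — 9 repeats.
That took 6 steps.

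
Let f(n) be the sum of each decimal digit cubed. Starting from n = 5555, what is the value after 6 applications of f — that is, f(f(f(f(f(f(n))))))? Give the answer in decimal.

713

5555 → 5³ + 5³ + 5³ + 5³ = 125 + 125 + 125 + 125 = 500
500 → 5³ + 0³ + 0³ = 125 + 0 + 0 = 125
125 → 1³ + 2³ + 5³ = 1 + 8 + 125 = 134
134 → 1³ + 3³ + 4³ = 1 + 27 + 64 = 92
92 → 9³ + 2³ = 729 + 8 = 737
737 → 7³ + 3³ + 7³ = 343 + 27 + 343 = 713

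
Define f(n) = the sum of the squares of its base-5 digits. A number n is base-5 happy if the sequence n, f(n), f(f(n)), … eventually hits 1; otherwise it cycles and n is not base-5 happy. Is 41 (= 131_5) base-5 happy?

base-5 happy

41 = (1,3,1)_5 → 11
11 = (2,1)_5 → 5
5 = (1,0)_5 → 1  — reached 1.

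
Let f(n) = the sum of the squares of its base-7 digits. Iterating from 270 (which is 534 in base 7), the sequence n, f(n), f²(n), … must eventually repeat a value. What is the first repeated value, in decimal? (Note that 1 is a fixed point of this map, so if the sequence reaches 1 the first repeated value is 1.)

2

270 = (5,3,4)_7 → 5² + 3² + 4² = 25 + 9 + 16 = 50
50 = (1,0,1)_7 → 1² + 0² + 1² = 1 + 0 + 1 = 2
2 = (2)_7 → 2² = 4
4 = (4)_7 → 4² = 16
16 = (2,2)_7 → 2² + 2² = 4 + 4 = 8
8 = (1,1)_7 → 1² + 1² = 1 + 1 = 2  — 2 already appeared earlier.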